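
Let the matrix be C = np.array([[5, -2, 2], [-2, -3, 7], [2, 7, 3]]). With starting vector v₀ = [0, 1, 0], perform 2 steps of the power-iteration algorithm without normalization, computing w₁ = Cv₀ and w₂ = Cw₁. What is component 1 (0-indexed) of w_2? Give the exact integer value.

w1 = Cv₀ = (5·0 + (-2)·1 + 2·0; (-2)·0 + (-3)·1 + 7·0; 2·0 + 7·1 + 3·0) = (-2, -3, 7)
w2 = Cw1 = (5·(-2) + (-2)·(-3) + 2·7; (-2)·(-2) + (-3)·(-3) + 7·7; 2·(-2) + 7·(-3) + 3·7) = (10, 62, -4)
The requested component of w2 is 62.

62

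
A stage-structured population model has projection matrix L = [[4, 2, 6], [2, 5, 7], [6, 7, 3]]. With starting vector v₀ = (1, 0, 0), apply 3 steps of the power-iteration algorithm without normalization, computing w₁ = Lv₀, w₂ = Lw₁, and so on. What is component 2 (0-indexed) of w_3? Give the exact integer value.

w1 = Lv₀ = (4·1 + 2·0 + 6·0; 2·1 + 5·0 + 7·0; 6·1 + 7·0 + 3·0) = (4, 2, 6)
w2 = Lw1 = (4·4 + 2·2 + 6·6; 2·4 + 5·2 + 7·6; 6·4 + 7·2 + 3·6) = (56, 60, 56)
w3 = Lw2 = (680, 804, 924)
The requested component of w3 is 924.

924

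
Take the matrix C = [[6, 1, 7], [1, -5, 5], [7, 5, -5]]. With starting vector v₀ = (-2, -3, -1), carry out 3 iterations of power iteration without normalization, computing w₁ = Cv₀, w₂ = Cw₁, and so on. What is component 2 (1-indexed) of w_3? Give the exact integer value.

w1 = Cv₀ = (6·(-2) + 1·(-3) + 7·(-1); 1·(-2) + (-5)·(-3) + 5·(-1); 7·(-2) + 5·(-3) + (-5)·(-1)) = (-22, 8, -24)
w2 = Cw1 = (6·(-22) + 1·8 + 7·(-24); 1·(-22) + (-5)·8 + 5·(-24); 7·(-22) + 5·8 + (-5)·(-24)) = (-292, -182, 6)
w3 = Cw2 = (-1892, 648, -2984)
The requested component of w3 is 648.

648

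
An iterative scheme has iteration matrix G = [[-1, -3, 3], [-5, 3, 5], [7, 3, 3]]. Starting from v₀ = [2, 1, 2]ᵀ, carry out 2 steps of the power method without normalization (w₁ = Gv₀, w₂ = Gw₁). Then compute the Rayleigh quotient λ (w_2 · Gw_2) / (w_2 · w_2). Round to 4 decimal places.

w1 = Gv₀ = (1, 3, 23)
w2 = Gw1 = (59, 119, 85)
Gw2 = (-161, 487, 1025)
w2·Gw2 = 59·(-161) + 119·487 + 85·1025 = 135579; w2·w2 = 59·59 + 119·119 + 85·85 = 24867
λ ≈ 135579/24867 = 5.4522

5.4522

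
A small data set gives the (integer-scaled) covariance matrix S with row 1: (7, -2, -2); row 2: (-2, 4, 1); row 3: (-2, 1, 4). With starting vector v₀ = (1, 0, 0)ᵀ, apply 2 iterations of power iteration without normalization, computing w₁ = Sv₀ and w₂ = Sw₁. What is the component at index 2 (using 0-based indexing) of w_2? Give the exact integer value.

w1 = Sv₀ = (7·1 + (-2)·0 + (-2)·0; (-2)·1 + 4·0 + 1·0; (-2)·1 + 1·0 + 4·0) = (7, -2, -2)
w2 = Sw1 = (7·7 + (-2)·(-2) + (-2)·(-2); (-2)·7 + 4·(-2) + 1·(-2); (-2)·7 + 1·(-2) + 4·(-2)) = (57, -24, -24)
The requested component of w2 is -24.

-24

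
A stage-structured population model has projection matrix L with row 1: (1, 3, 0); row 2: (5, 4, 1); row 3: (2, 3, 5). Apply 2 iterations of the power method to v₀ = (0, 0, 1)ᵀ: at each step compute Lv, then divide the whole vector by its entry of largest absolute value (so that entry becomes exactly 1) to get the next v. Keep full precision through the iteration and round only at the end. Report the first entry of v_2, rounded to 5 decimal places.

Lv0 = (0.000000, 1.000000, 5.000000); divide by 5.000000 → v1 = (0.000000, 0.200000, 1.000000)
Lv1 = (0.600000, 1.800000, 5.600000); divide by 5.600000 → v2 = (0.107143, 0.321429, 1.000000)
Requested entry of v2: 3/28 = 0.10714

0.10714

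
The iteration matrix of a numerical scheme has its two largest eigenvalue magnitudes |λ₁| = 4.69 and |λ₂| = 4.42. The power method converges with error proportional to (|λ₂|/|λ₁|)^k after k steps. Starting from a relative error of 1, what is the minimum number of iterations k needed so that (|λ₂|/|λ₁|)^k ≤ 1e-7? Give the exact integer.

272

|λ₂/λ₁| = 4.42/4.69 = 0.94243
Need k ≥ ln(1e-7) / ln(0.94243) = -16.1181 / -0.0593 ≈ 271.839
Smallest integer k satisfying the bound: 272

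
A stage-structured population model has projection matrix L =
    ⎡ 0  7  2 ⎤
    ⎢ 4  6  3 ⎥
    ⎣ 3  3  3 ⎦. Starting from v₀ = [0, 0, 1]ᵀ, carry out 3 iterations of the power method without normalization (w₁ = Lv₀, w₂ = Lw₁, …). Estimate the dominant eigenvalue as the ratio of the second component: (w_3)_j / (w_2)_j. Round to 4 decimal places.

w1 = Lv₀ = (0·0 + 7·0 + 2·1; 4·0 + 6·0 + 3·1; 3·0 + 3·0 + 3·1) = (2, 3, 3)
w2 = Lw1 = (0·2 + 7·3 + 2·3; 4·2 + 6·3 + 3·3; 3·2 + 3·3 + 3·3) = (27, 35, 24)
w3 = Lw2 = (293, 390, 258)
Ratio at component: 390 / 35 = 11.1429

11.1429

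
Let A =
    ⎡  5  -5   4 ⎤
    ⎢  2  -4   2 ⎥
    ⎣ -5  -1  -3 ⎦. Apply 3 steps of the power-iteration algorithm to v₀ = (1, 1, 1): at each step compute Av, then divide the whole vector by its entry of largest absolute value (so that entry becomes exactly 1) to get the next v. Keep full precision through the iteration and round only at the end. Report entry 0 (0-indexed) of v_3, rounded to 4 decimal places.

Av0 = (4.00000, 0.00000, -9.00000); divide by -9.00000 → v1 = (-0.44444, 0.00000, 1.00000)
Av1 = (1.77778, 1.11111, -0.77778); divide by 1.77778 → v2 = (1.00000, 0.62500, -0.43750)
Av2 = (0.12500, -1.37500, -4.31250); divide by -4.31250 → v3 = (-0.02899, 0.31884, 1.00000)
Requested entry of v3: -2/69 = -0.0290

-0.0290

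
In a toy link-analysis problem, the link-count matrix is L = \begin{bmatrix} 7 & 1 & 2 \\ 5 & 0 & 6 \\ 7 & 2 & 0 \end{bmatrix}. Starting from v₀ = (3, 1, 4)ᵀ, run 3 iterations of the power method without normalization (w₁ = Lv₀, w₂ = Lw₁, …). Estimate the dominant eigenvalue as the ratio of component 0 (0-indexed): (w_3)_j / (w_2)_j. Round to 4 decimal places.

w1 = Lv₀ = (7·3 + 1·1 + 2·4; 5·3 + 0·1 + 6·4; 7·3 + 2·1 + 0·4) = (30, 39, 23)
w2 = Lw1 = (7·30 + 1·39 + 2·23; 5·30 + 0·39 + 6·23; 7·30 + 2·39 + 0·23) = (295, 288, 288)
w3 = Lw2 = (2929, 3203, 2641)
Ratio at component: 2929 / 295 = 9.9288

9.9288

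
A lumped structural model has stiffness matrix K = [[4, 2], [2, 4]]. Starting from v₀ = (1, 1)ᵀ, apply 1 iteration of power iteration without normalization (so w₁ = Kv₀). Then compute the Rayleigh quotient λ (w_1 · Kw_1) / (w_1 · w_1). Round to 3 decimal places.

w1 = Kv₀ = (4·1 + 2·1; 2·1 + 4·1) = (6, 6)
Kw1 = (36, 36)
w1·Kw1 = 6·36 + 6·36 = 432; w1·w1 = 6·6 + 6·6 = 72
λ ≈ 432/72 = 6.000

6.000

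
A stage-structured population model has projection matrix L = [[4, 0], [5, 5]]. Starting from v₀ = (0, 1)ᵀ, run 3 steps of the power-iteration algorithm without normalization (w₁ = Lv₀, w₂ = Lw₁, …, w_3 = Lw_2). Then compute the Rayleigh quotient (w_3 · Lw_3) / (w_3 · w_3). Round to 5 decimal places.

5.00000

w1 = Lv₀ = (4·0 + 0·1; 5·0 + 5·1) = (0, 5)
w2 = Lw1 = (4·0 + 0·5; 5·0 + 5·5) = (0, 25)
w3 = Lw2 = (0, 125)
Lw3 = (0, 625)
w3·Lw3 = 0·0 + 125·625 = 78125; w3·w3 = 0·0 + 125·125 = 15625
λ ≈ 78125/15625 = 5.00000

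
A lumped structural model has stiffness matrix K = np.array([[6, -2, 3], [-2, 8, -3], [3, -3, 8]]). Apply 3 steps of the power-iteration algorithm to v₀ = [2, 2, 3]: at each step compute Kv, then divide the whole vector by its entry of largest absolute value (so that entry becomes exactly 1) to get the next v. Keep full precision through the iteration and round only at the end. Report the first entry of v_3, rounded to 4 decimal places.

Kv0 = (17.00000, 3.00000, 24.00000); divide by 24.00000 → v1 = (0.70833, 0.12500, 1.00000)
Kv1 = (7.00000, -3.41667, 9.75000); divide by 9.75000 → v2 = (0.71795, -0.35043, 1.00000)
Kv2 = (8.00855, -7.23932, 11.20513); divide by 11.20513 → v3 = (0.71472, -0.64607, 1.00000)
Requested entry of v3: 1874/2622 = 0.7147

0.7147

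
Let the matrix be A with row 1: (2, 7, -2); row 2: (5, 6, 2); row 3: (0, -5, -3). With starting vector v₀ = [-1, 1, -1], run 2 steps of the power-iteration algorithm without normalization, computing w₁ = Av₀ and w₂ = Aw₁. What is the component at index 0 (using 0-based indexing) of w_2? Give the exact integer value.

w1 = Av₀ = (2·(-1) + 7·1 + (-2)·(-1); 5·(-1) + 6·1 + 2·(-1); 0·(-1) + (-5)·1 + (-3)·(-1)) = (7, -1, -2)
w2 = Aw1 = (2·7 + 7·(-1) + (-2)·(-2); 5·7 + 6·(-1) + 2·(-2); 0·7 + (-5)·(-1) + (-3)·(-2)) = (11, 25, 11)
The requested component of w2 is 11.

11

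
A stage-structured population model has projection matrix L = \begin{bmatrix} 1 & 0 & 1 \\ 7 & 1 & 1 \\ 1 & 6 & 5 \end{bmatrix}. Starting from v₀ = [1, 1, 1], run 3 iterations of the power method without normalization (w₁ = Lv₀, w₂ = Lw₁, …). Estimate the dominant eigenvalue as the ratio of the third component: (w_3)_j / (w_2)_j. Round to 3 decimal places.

w1 = Lv₀ = (2, 9, 12)
w2 = Lw1 = (14, 35, 116)
w3 = Lw2 = (130, 249, 804)
Ratio at component: 804 / 116 = 6.931

6.931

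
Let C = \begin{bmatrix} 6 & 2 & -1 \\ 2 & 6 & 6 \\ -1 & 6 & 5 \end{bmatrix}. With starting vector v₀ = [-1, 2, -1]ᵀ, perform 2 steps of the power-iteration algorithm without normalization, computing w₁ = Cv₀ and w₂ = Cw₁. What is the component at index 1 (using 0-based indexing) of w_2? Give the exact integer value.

70

w1 = Cv₀ = (6·(-1) + 2·2 + (-1)·(-1); 2·(-1) + 6·2 + 6·(-1); (-1)·(-1) + 6·2 + 5·(-1)) = (-1, 4, 8)
w2 = Cw1 = (6·(-1) + 2·4 + (-1)·8; 2·(-1) + 6·4 + 6·8; (-1)·(-1) + 6·4 + 5·8) = (-6, 70, 65)
The requested component of w2 is 70.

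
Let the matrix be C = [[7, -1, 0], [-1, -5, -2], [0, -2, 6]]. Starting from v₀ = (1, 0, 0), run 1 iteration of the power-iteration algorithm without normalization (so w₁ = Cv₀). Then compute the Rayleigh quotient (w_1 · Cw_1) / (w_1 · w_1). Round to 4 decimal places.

7.0400

w1 = Cv₀ = (7·1 + (-1)·0 + 0·0; (-1)·1 + (-5)·0 + (-2)·0; 0·1 + (-2)·0 + 6·0) = (7, -1, 0)
Cw1 = (50, -2, 2)
w1·Cw1 = 7·50 + (-1)·(-2) + 0·2 = 352; w1·w1 = 7·7 + (-1)·(-1) + 0·0 = 50
λ ≈ 352/50 = 7.0400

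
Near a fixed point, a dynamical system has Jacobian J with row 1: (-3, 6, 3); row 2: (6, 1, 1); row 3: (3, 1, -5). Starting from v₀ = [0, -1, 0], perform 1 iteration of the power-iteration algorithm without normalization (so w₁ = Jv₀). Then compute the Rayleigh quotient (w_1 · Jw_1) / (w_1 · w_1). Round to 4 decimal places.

w1 = Jv₀ = ((-3)·0 + 6·(-1) + 3·0; 6·0 + 1·(-1) + 1·0; 3·0 + 1·(-1) + (-5)·0) = (-6, -1, -1)
Jw1 = (9, -38, -14)
w1·Jw1 = (-6)·9 + (-1)·(-38) + (-1)·(-14) = -2; w1·w1 = (-6)·(-6) + (-1)·(-1) + (-1)·(-1) = 38
λ ≈ -2/38 = -0.0526

λ ≈ -0.0526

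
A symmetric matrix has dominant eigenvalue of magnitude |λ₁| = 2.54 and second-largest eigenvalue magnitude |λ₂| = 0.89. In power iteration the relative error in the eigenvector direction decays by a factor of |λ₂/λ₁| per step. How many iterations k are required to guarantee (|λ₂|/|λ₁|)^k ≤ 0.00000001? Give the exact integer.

18

|λ₂/λ₁| = 0.89/2.54 = 0.35039
Need k ≥ ln(0.00000001) / ln(0.35039) = -18.4207 / -1.0487 ≈ 17.565
Smallest integer k satisfying the bound: 18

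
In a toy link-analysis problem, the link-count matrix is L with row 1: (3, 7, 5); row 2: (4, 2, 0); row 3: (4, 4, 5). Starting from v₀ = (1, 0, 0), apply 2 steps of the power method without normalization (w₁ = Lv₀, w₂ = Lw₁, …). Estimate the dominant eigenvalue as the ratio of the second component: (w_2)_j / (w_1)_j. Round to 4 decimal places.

w1 = Lv₀ = (3·1 + 7·0 + 5·0; 4·1 + 2·0 + 0·0; 4·1 + 4·0 + 5·0) = (3, 4, 4)
w2 = Lw1 = (3·3 + 7·4 + 5·4; 4·3 + 2·4 + 0·4; 4·3 + 4·4 + 5·4) = (57, 20, 48)
Ratio at component: 20 / 4 = 5.0000

λ ≈ 5.0000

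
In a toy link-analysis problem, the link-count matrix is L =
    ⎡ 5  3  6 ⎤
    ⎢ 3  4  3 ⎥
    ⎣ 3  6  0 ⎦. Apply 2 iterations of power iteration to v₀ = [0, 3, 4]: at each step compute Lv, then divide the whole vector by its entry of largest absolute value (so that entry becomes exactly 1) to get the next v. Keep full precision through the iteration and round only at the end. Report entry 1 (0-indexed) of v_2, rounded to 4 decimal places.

Lv0 = (33.00000, 24.00000, 18.00000); divide by 33.00000 → v1 = (1.00000, 0.72727, 0.54545)
Lv1 = (10.45455, 7.54545, 7.36364); divide by 10.45455 → v2 = (1.00000, 0.72174, 0.70435)
Requested entry of v2: 249/345 = 0.7217

0.7217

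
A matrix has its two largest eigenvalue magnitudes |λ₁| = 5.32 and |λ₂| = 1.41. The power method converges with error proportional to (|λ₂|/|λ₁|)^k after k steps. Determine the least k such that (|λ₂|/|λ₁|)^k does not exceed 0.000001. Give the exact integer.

|λ₂/λ₁| = 1.41/5.32 = 0.26504
Need k ≥ ln(0.000001) / ln(0.26504) = -13.8155 / -1.3279 ≈ 10.404
Smallest integer k satisfying the bound: 11

11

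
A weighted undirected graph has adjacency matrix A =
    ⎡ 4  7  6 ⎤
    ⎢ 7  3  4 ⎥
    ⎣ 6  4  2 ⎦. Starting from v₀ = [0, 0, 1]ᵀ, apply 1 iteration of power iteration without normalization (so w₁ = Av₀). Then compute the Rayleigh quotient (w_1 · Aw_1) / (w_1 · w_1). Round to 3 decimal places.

13.286

w1 = Av₀ = (4·0 + 7·0 + 6·1; 7·0 + 3·0 + 4·1; 6·0 + 4·0 + 2·1) = (6, 4, 2)
Aw1 = (64, 62, 56)
w1·Aw1 = 6·64 + 4·62 + 2·56 = 744; w1·w1 = 6·6 + 4·4 + 2·2 = 56
λ ≈ 744/56 = 13.286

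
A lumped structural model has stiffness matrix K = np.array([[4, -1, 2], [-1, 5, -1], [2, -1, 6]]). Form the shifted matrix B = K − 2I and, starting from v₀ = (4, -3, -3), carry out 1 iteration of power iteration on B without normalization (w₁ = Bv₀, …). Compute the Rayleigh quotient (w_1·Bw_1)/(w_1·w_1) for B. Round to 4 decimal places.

μ ≈ 3.2857

B = K − 2I has rows (2, -1, 2); (-1, 3, -1); (2, -1, 4)
w1 = Bv₀ = (2·4 + (-1)·(-3) + 2·(-3); (-1)·4 + 3·(-3) + (-1)·(-3); 2·4 + (-1)·(-3) + 4·(-3)) = (5, -10, -1)
Bw1 = (18, -34, 16)
w1·Bw1 = 414; w1·w1 = 126; μ ≈ 414/126 = 3.2857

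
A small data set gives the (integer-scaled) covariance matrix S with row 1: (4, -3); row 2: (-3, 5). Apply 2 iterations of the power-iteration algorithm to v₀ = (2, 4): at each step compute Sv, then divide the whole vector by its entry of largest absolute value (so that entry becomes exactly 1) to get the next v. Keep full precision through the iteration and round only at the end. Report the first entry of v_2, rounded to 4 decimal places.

Sv0 = (-4.00000, 14.00000); divide by 14.00000 → v1 = (-0.28571, 1.00000)
Sv1 = (-4.14286, 5.85714); divide by 5.85714 → v2 = (-0.70732, 1.00000)
Requested entry of v2: -58/82 = -0.7073

-0.7073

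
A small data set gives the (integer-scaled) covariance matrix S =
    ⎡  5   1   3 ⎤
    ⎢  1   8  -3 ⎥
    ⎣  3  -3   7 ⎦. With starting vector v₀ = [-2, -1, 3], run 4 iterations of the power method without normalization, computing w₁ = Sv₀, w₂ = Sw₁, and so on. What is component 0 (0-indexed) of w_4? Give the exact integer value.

5884

w1 = Sv₀ = (5·(-2) + 1·(-1) + 3·3; 1·(-2) + 8·(-1) + (-3)·3; 3·(-2) + (-3)·(-1) + 7·3) = (-2, -19, 18)
w2 = Sw1 = (5·(-2) + 1·(-19) + 3·18; 1·(-2) + 8·(-19) + (-3)·18; 3·(-2) + (-3)·(-19) + 7·18) = (25, -208, 177)
w3 = Sw2 = (448, -2170, 1938)
w4 = Sw3 = (5884, -22726, 21420)
The requested component of w4 is 5884.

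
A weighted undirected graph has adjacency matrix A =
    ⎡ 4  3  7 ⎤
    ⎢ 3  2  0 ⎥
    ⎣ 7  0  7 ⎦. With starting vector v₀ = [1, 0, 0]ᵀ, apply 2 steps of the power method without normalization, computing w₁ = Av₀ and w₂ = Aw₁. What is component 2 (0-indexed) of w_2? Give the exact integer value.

w1 = Av₀ = (4·1 + 3·0 + 7·0; 3·1 + 2·0 + 0·0; 7·1 + 0·0 + 7·0) = (4, 3, 7)
w2 = Aw1 = (4·4 + 3·3 + 7·7; 3·4 + 2·3 + 0·7; 7·4 + 0·3 + 7·7) = (74, 18, 77)
The requested component of w2 is 77.

77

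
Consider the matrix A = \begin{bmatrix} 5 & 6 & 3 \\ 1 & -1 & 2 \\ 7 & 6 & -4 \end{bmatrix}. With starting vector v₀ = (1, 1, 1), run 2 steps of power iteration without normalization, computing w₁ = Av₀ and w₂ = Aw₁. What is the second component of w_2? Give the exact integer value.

w1 = Av₀ = (14, 2, 9)
w2 = Aw1 = (109, 30, 74)
The requested component of w2 is 30.

30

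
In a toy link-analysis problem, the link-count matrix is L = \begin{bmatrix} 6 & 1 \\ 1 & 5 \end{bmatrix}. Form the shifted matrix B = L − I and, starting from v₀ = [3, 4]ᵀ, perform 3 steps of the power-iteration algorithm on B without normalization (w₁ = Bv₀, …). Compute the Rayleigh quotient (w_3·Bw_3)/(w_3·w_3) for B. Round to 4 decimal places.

B = L − I has rows (5, 1); (1, 4)
w1 = Bv₀ = (19, 19)
w2 = Bw1 = (114, 95)
w3 = Bw2 = (665, 494)
Bw3 = (3819, 2641)
w3·Bw3 = 3844289; w3·w3 = 686261; μ ≈ 3844289/686261 = 5.6018

μ ≈ 5.6018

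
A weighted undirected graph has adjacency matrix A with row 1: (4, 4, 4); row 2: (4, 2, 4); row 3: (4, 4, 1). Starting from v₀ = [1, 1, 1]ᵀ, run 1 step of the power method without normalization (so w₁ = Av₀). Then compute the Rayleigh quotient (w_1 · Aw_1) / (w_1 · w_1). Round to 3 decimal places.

w1 = Av₀ = (12, 10, 9)
Aw1 = (124, 104, 97)
w1·Aw1 = 12·124 + 10·104 + 9·97 = 3401; w1·w1 = 12·12 + 10·10 + 9·9 = 325
λ ≈ 3401/325 = 10.465

10.465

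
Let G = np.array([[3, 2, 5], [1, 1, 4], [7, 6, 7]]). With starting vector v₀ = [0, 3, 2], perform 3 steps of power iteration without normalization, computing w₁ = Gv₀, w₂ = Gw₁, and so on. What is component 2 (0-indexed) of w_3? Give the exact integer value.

5354

w1 = Gv₀ = (16, 11, 32)
w2 = Gw1 = (230, 155, 402)
w3 = Gw2 = (3010, 1993, 5354)
The requested component of w3 is 5354.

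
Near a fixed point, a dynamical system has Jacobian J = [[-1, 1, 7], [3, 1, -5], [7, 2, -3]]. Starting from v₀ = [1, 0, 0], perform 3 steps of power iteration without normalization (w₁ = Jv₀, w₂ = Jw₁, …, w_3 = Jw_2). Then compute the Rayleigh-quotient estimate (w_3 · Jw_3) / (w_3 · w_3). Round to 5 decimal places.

w1 = Jv₀ = (-1, 3, 7)
w2 = Jw1 = (53, -35, -22)
w3 = Jw2 = (-242, 234, 367)
Jw3 = (3045, -2327, -2327)
w3·Jw3 = (-242)·3045 + 234·(-2327) + 367·(-2327) = -2135417; w3·w3 = (-242)·(-242) + 234·234 + 367·367 = 248009
λ ≈ -2135417/248009 = -8.61024

-8.61024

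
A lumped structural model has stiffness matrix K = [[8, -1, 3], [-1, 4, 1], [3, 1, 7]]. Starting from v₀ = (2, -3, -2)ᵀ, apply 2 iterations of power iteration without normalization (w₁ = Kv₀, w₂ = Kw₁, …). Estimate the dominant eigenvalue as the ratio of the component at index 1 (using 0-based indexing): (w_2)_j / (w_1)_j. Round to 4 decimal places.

w1 = Kv₀ = (8·2 + (-1)·(-3) + 3·(-2); (-1)·2 + 4·(-3) + 1·(-2); 3·2 + 1·(-3) + 7·(-2)) = (13, -16, -11)
w2 = Kw1 = (8·13 + (-1)·(-16) + 3·(-11); (-1)·13 + 4·(-16) + 1·(-11); 3·13 + 1·(-16) + 7·(-11)) = (87, -88, -54)
Ratio at component: -88 / -16 = 5.5000

5.5000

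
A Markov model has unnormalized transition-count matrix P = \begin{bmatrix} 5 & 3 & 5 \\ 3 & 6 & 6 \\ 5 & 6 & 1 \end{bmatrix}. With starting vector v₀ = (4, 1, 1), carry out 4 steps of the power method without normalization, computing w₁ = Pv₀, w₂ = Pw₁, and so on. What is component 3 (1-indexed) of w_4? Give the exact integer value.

w1 = Pv₀ = (28, 24, 27)
w2 = Pw1 = (347, 390, 311)
w3 = Pw2 = (4460, 5247, 4386)
w4 = Pw3 = (59971, 71178, 58168)
The requested component of w4 is 58168.

58168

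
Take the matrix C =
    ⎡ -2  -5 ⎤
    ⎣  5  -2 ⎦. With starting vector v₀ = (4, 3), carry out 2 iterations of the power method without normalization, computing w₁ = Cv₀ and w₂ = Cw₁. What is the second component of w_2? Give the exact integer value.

-143

w1 = Cv₀ = ((-2)·4 + (-5)·3; 5·4 + (-2)·3) = (-23, 14)
w2 = Cw1 = ((-2)·(-23) + (-5)·14; 5·(-23) + (-2)·14) = (-24, -143)
The requested component of w2 is -143.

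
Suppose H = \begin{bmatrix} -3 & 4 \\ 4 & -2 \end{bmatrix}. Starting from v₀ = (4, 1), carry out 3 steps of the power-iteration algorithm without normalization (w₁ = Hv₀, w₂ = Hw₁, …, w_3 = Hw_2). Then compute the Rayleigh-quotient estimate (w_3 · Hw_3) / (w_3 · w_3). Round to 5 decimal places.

λ ≈ -6.52830

w1 = Hv₀ = ((-3)·4 + 4·1; 4·4 + (-2)·1) = (-8, 14)
w2 = Hw1 = ((-3)·(-8) + 4·14; 4·(-8) + (-2)·14) = (80, -60)
w3 = Hw2 = (-480, 440)
Hw3 = (3200, -2800)
w3·Hw3 = (-480)·3200 + 440·(-2800) = -2768000; w3·w3 = (-480)·(-480) + 440·440 = 424000
λ ≈ -2768000/424000 = -6.52830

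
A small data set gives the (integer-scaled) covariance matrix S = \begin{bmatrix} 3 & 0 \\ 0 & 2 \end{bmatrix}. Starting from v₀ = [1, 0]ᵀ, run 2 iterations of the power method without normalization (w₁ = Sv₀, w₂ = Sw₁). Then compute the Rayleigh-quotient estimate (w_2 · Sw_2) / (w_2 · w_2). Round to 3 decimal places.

λ ≈ 3.000

w1 = Sv₀ = (3·1 + 0·0; 0·1 + 2·0) = (3, 0)
w2 = Sw1 = (3·3 + 0·0; 0·3 + 2·0) = (9, 0)
Sw2 = (27, 0)
w2·Sw2 = 9·27 + 0·0 = 243; w2·w2 = 9·9 + 0·0 = 81
λ ≈ 243/81 = 3.000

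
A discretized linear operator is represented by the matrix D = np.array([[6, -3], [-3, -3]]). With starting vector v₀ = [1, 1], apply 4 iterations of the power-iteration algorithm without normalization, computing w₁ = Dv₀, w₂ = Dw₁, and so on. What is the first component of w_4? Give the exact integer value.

w1 = Dv₀ = (6·1 + (-3)·1; (-3)·1 + (-3)·1) = (3, -6)
w2 = Dw1 = (6·3 + (-3)·(-6); (-3)·3 + (-3)·(-6)) = (36, 9)
w3 = Dw2 = (189, -135)
w4 = Dw3 = (1539, -162)
The requested component of w4 is 1539.

1539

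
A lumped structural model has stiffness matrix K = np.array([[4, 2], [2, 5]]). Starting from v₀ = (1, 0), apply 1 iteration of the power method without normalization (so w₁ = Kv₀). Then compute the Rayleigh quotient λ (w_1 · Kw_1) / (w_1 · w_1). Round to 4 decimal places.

5.8000

w1 = Kv₀ = (4, 2)
Kw1 = (20, 18)
w1·Kw1 = 4·20 + 2·18 = 116; w1·w1 = 4·4 + 2·2 = 20
λ ≈ 116/20 = 5.8000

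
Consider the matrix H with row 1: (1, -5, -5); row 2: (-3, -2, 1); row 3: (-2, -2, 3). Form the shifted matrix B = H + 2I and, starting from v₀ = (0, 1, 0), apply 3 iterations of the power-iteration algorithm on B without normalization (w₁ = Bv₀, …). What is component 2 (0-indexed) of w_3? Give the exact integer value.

-16

B = H + 2I has rows (3, -5, -5); (-3, 0, 1); (-2, -2, 5)
w1 = Bv₀ = (-5, 0, -2)
w2 = Bw1 = (-5, 13, 0)
w3 = Bw2 = (-80, 15, -16)
Requested component of w3: -16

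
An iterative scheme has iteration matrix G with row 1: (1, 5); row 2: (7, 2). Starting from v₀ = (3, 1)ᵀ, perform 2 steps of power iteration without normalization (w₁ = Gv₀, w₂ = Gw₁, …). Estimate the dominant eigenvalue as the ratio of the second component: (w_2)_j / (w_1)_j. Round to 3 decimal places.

w1 = Gv₀ = (1·3 + 5·1; 7·3 + 2·1) = (8, 23)
w2 = Gw1 = (1·8 + 5·23; 7·8 + 2·23) = (123, 102)
Ratio at component: 102 / 23 = 4.435

4.435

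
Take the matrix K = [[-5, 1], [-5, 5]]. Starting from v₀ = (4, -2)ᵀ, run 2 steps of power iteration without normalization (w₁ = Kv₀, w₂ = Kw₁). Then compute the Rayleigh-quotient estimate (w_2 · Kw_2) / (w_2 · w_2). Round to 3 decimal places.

λ ≈ -1.400

w1 = Kv₀ = ((-5)·4 + 1·(-2); (-5)·4 + 5·(-2)) = (-22, -30)
w2 = Kw1 = ((-5)·(-22) + 1·(-30); (-5)·(-22) + 5·(-30)) = (80, -40)
Kw2 = (-440, -600)
w2·Kw2 = 80·(-440) + (-40)·(-600) = -11200; w2·w2 = 80·80 + (-40)·(-40) = 8000
λ ≈ -11200/8000 = -1.400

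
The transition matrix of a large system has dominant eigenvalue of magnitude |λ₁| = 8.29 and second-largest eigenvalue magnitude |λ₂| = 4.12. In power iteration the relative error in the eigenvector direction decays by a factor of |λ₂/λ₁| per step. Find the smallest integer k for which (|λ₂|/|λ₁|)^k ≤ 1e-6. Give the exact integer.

20

|λ₂/λ₁| = 4.12/8.29 = 0.49698
Need k ≥ ln(1e-6) / ln(0.49698) = -13.8155 / -0.6992 ≈ 19.759
Smallest integer k satisfying the bound: 20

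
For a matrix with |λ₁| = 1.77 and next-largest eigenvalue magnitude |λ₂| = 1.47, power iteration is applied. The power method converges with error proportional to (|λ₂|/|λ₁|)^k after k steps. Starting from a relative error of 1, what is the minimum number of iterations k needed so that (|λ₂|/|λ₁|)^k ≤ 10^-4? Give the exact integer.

|λ₂/λ₁| = 1.47/1.77 = 0.83051
Need k ≥ ln(10^-4) / ln(0.83051) = -9.2103 / -0.1857 ≈ 49.593
Smallest integer k satisfying the bound: 50

50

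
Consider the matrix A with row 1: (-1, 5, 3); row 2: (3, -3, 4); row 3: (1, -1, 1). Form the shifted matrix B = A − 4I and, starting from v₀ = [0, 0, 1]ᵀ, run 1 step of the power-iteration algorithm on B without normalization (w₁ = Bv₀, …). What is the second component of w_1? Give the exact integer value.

4

B = A − 4I has rows (-5, 5, 3); (3, -7, 4); (1, -1, -3)
w1 = Bv₀ = ((-5)·0 + 5·0 + 3·1; 3·0 + (-7)·0 + 4·1; 1·0 + (-1)·0 + (-3)·1) = (3, 4, -3)
Requested component of w1: 4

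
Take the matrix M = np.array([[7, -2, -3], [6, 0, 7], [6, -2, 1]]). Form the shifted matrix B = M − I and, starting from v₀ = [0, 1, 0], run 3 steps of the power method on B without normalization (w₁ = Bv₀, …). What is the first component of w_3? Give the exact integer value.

B = M − I has rows (6, -2, -3); (6, -1, 7); (6, -2, 0)
w1 = Bv₀ = (-2, -1, -2)
w2 = Bw1 = (-4, -25, -10)
w3 = Bw2 = (56, -69, 26)
Requested component of w3: 56

56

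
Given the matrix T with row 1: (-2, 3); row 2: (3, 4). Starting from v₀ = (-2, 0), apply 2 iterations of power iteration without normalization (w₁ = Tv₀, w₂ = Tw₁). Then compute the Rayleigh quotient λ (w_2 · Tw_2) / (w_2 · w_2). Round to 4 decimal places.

λ ≈ 1.3366

w1 = Tv₀ = (4, -6)
w2 = Tw1 = (-26, -12)
Tw2 = (16, -126)
w2·Tw2 = (-26)·16 + (-12)·(-126) = 1096; w2·w2 = (-26)·(-26) + (-12)·(-12) = 820
λ ≈ 1096/820 = 1.3366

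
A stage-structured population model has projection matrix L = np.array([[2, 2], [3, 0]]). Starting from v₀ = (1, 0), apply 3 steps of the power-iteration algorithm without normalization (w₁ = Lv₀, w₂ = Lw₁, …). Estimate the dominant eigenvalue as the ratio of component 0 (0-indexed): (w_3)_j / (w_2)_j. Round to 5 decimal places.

λ ≈ 3.20000

w1 = Lv₀ = (2·1 + 2·0; 3·1 + 0·0) = (2, 3)
w2 = Lw1 = (2·2 + 2·3; 3·2 + 0·3) = (10, 6)
w3 = Lw2 = (32, 30)
Ratio at component: 32 / 10 = 3.20000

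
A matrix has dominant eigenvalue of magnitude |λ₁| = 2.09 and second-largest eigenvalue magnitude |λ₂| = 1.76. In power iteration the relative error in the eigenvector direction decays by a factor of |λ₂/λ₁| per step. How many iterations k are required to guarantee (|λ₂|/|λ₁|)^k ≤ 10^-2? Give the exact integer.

27

|λ₂/λ₁| = 1.76/2.09 = 0.84211
Need k ≥ ln(10^-2) / ln(0.84211) = -4.6052 / -0.1719 ≈ 26.798
Smallest integer k satisfying the bound: 27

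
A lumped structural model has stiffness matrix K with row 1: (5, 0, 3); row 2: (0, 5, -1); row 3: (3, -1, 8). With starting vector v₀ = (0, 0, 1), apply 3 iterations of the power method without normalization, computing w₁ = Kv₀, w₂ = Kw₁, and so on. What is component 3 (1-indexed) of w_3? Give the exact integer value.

w1 = Kv₀ = (5·0 + 0·0 + 3·1; 0·0 + 5·0 + (-1)·1; 3·0 + (-1)·0 + 8·1) = (3, -1, 8)
w2 = Kw1 = (5·3 + 0·(-1) + 3·8; 0·3 + 5·(-1) + (-1)·8; 3·3 + (-1)·(-1) + 8·8) = (39, -13, 74)
w3 = Kw2 = (417, -139, 722)
The requested component of w3 is 722.

722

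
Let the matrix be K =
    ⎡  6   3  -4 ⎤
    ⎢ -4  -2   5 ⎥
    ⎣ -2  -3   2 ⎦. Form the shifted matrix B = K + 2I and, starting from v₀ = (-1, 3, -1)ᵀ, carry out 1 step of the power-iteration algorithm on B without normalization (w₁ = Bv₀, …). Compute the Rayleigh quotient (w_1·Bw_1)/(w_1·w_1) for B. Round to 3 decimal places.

7.082

B = K + 2I has rows (8, 3, -4); (-4, 0, 5); (-2, -3, 4)
w1 = Bv₀ = (5, -1, -11)
Bw1 = (81, -75, -51)
w1·Bw1 = 1041; w1·w1 = 147; μ ≈ 1041/147 = 7.082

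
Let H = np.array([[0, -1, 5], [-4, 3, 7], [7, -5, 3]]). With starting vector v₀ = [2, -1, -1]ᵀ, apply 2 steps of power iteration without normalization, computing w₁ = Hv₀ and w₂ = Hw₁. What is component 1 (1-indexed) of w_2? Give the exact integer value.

98

w1 = Hv₀ = (0·2 + (-1)·(-1) + 5·(-1); (-4)·2 + 3·(-1) + 7·(-1); 7·2 + (-5)·(-1) + 3·(-1)) = (-4, -18, 16)
w2 = Hw1 = (0·(-4) + (-1)·(-18) + 5·16; (-4)·(-4) + 3·(-18) + 7·16; 7·(-4) + (-5)·(-18) + 3·16) = (98, 74, 110)
The requested component of w2 is 98.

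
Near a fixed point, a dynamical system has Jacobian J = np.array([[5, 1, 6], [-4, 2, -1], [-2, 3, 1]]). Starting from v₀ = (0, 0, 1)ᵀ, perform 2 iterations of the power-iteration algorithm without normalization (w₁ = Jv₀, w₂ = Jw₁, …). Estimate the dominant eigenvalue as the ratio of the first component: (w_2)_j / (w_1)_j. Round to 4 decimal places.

λ ≈ 5.8333

w1 = Jv₀ = (5·0 + 1·0 + 6·1; (-4)·0 + 2·0 + (-1)·1; (-2)·0 + 3·0 + 1·1) = (6, -1, 1)
w2 = Jw1 = (5·6 + 1·(-1) + 6·1; (-4)·6 + 2·(-1) + (-1)·1; (-2)·6 + 3·(-1) + 1·1) = (35, -27, -14)
Ratio at component: 35 / 6 = 5.8333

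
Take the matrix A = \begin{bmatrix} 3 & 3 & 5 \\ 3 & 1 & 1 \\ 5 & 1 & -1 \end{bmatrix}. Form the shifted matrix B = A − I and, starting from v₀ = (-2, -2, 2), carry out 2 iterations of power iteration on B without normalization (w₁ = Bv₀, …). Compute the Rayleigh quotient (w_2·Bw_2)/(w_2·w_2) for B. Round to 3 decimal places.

-0.259

B = A − I has rows (2, 3, 5); (3, 0, 1); (5, 1, -2)
w1 = Bv₀ = (2·(-2) + 3·(-2) + 5·2; 3·(-2) + 0·(-2) + 1·2; 5·(-2) + 1·(-2) + (-2)·2) = (0, -4, -16)
w2 = Bw1 = (2·0 + 3·(-4) + 5·(-16); 3·0 + 0·(-4) + 1·(-16); 5·0 + 1·(-4) + (-2)·(-16)) = (-92, -16, 28)
Bw2 = (-92, -248, -532)
w2·Bw2 = -2464; w2·w2 = 9504; μ ≈ -2464/9504 = -0.259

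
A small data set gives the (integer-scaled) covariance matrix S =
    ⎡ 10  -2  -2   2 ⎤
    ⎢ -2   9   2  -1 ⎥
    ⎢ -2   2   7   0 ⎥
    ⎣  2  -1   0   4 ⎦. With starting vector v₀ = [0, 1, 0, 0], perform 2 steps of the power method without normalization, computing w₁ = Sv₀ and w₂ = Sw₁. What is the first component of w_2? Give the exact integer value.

w1 = Sv₀ = (10·0 + (-2)·1 + (-2)·0 + 2·0; (-2)·0 + 9·1 + 2·0 + (-1)·0; (-2)·0 + 2·1 + 7·0 + 0·0; 2·0 + (-1)·1 + 0·0 + 4·0) = (-2, 9, 2, -1)
w2 = Sw1 = (10·(-2) + (-2)·9 + (-2)·2 + 2·(-1); (-2)·(-2) + 9·9 + 2·2 + (-1)·(-1); (-2)·(-2) + 2·9 + 7·2 + 0·(-1); 2·(-2) + (-1)·9 + 0·2 + 4·(-1)) = (-44, 90, 36, -17)
The requested component of w2 is -44.

-44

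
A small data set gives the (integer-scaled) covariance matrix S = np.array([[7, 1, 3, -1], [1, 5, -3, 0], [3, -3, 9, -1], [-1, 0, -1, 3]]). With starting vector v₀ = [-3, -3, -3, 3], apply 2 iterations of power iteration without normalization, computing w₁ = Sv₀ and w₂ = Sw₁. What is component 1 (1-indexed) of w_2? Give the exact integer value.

w1 = Sv₀ = (-36, -9, -30, 15)
w2 = Sw1 = (-366, 9, -366, 111)
The requested component of w2 is -366.

-366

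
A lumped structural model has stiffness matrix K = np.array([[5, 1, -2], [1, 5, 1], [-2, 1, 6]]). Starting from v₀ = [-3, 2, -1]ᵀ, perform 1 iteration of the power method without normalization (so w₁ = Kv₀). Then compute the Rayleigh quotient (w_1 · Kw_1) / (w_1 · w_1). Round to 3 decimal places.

w1 = Kv₀ = (5·(-3) + 1·2 + (-2)·(-1); 1·(-3) + 5·2 + 1·(-1); (-2)·(-3) + 1·2 + 6·(-1)) = (-11, 6, 2)
Kw1 = (-53, 21, 40)
w1·Kw1 = (-11)·(-53) + 6·21 + 2·40 = 789; w1·w1 = (-11)·(-11) + 6·6 + 2·2 = 161
λ ≈ 789/161 = 4.901

4.901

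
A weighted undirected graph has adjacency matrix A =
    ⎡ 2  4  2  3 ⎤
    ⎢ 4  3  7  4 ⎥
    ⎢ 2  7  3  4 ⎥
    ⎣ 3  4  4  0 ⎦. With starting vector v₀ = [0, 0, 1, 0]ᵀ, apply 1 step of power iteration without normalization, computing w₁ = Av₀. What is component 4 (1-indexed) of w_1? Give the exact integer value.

4

w1 = Av₀ = (2, 7, 3, 4)
The requested component of w1 is 4.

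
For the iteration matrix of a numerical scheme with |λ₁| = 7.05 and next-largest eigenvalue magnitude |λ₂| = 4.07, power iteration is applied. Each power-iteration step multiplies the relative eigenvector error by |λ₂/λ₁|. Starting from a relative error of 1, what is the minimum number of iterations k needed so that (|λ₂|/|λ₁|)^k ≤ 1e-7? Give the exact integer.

30

|λ₂/λ₁| = 4.07/7.05 = 0.57730
Need k ≥ ln(1e-7) / ln(0.57730) = -16.1181 / -0.5494 ≈ 29.338
Smallest integer k satisfying the bound: 30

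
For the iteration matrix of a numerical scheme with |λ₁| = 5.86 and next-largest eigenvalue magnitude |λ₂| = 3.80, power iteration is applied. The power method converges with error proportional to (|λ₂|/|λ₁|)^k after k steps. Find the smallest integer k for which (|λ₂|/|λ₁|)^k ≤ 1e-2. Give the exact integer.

|λ₂/λ₁| = 3.80/5.86 = 0.64846
Need k ≥ ln(1e-2) / ln(0.64846) = -4.6052 / -0.4331 ≈ 10.632
Smallest integer k satisfying the bound: 11

11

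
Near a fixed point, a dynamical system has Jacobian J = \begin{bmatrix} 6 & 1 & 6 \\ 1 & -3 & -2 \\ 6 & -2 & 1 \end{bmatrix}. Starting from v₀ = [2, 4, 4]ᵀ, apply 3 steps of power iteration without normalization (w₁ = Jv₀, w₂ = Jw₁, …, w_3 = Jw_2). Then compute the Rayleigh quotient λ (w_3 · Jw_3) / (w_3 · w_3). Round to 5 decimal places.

λ ≈ 9.59678

w1 = Jv₀ = (6·2 + 1·4 + 6·4; 1·2 + (-3)·4 + (-2)·4; 6·2 + (-2)·4 + 1·4) = (40, -18, 8)
w2 = Jw1 = (6·40 + 1·(-18) + 6·8; 1·40 + (-3)·(-18) + (-2)·8; 6·40 + (-2)·(-18) + 1·8) = (270, 78, 284)
w3 = Jw2 = (3402, -532, 1748)
Jw3 = (30368, 1502, 23224)
w3·Jw3 = 3402·30368 + (-532)·1502 + 1748·23224 = 143108424; w3·w3 = 3402·3402 + (-532)·(-532) + 1748·1748 = 14912132
λ ≈ 143108424/14912132 = 9.59678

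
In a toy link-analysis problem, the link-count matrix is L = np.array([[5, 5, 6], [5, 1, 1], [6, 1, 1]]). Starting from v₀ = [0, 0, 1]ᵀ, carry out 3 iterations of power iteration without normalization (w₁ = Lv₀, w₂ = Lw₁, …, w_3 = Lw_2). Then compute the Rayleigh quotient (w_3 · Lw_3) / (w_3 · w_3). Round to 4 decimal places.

λ ≈ 11.3576

w1 = Lv₀ = (5·0 + 5·0 + 6·1; 5·0 + 1·0 + 1·1; 6·0 + 1·0 + 1·1) = (6, 1, 1)
w2 = Lw1 = (5·6 + 5·1 + 6·1; 5·6 + 1·1 + 1·1; 6·6 + 1·1 + 1·1) = (41, 32, 38)
w3 = Lw2 = (593, 275, 316)
Lw3 = (6236, 3556, 4149)
w3·Lw3 = 593·6236 + 275·3556 + 316·4149 = 5986932; w3·w3 = 593·593 + 275·275 + 316·316 = 527130
λ ≈ 5986932/527130 = 11.3576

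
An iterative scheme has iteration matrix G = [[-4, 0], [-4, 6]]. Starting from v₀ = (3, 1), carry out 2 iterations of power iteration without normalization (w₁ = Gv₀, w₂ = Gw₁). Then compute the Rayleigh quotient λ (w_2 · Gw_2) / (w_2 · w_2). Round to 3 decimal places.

w1 = Gv₀ = ((-4)·3 + 0·1; (-4)·3 + 6·1) = (-12, -6)
w2 = Gw1 = ((-4)·(-12) + 0·(-6); (-4)·(-12) + 6·(-6)) = (48, 12)
Gw2 = (-192, -120)
w2·Gw2 = 48·(-192) + 12·(-120) = -10656; w2·w2 = 48·48 + 12·12 = 2448
λ ≈ -10656/2448 = -4.353

λ ≈ -4.353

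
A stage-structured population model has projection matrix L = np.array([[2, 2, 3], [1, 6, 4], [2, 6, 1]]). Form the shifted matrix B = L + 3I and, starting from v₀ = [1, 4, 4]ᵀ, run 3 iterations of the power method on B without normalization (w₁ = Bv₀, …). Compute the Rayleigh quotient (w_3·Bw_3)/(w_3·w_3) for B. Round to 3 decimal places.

12.822

B = L + 3I has rows (5, 2, 3); (1, 9, 4); (2, 6, 4)
w1 = Bv₀ = (5·1 + 2·4 + 3·4; 1·1 + 9·4 + 4·4; 2·1 + 6·4 + 4·4) = (25, 53, 42)
w2 = Bw1 = (5·25 + 2·53 + 3·42; 1·25 + 9·53 + 4·42; 2·25 + 6·53 + 4·42) = (357, 670, 536)
w3 = Bw2 = (4733, 8531, 6878)
Bw3 = (61361, 109024, 88164)
w3·Bw3 = 1826897349; w3·w3 = 142486134; μ ≈ 1826897349/142486134 = 12.822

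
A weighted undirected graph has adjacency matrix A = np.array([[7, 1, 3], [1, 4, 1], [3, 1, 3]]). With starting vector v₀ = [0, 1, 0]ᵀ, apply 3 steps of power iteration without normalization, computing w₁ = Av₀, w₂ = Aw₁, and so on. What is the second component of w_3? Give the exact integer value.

w1 = Av₀ = (1, 4, 1)
w2 = Aw1 = (14, 18, 10)
w3 = Aw2 = (146, 96, 90)
The requested component of w3 is 96.

96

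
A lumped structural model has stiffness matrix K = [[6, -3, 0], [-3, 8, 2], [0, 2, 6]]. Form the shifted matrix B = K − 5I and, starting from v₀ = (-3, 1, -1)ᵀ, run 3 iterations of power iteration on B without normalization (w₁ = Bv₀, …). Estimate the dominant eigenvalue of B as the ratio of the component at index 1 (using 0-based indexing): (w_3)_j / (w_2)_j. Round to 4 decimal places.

B = K − 5I has rows (1, -3, 0); (-3, 3, 2); (0, 2, 1)
w1 = Bv₀ = (-6, 10, 1)
w2 = Bw1 = (-36, 50, 21)
w3 = Bw2 = (-186, 300, 121)
Ratio: 300/50 = 6.0000

6.0000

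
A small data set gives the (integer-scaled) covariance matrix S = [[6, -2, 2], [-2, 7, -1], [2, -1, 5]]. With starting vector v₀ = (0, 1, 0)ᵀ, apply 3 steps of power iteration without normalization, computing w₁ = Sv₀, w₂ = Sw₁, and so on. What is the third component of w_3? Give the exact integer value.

-190

w1 = Sv₀ = (-2, 7, -1)
w2 = Sw1 = (-28, 54, -16)
w3 = Sw2 = (-308, 450, -190)
The requested component of w3 is -190.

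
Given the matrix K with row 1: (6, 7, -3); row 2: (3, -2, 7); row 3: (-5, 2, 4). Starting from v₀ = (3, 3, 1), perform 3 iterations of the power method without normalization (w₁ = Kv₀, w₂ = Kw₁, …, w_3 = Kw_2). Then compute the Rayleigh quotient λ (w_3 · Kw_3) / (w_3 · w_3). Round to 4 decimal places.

8.6156

w1 = Kv₀ = (36, 10, -5)
w2 = Kw1 = (301, 53, -180)
w3 = Kw2 = (2717, -463, -2119)
Kw3 = (19418, -5756, -22987)
w3·Kw3 = 2717·19418 + (-463)·(-5756) + (-2119)·(-22987) = 104133187; w3·w3 = 2717·2717 + (-463)·(-463) + (-2119)·(-2119) = 12086619
λ ≈ 104133187/12086619 = 8.6156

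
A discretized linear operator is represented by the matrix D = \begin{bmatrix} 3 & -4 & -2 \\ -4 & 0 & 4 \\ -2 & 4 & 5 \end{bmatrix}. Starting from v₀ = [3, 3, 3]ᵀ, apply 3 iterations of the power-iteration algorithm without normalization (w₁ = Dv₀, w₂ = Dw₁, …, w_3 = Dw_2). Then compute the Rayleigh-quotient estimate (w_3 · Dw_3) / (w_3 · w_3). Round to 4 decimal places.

λ ≈ 9.4351

w1 = Dv₀ = (3·3 + (-4)·3 + (-2)·3; (-4)·3 + 0·3 + 4·3; (-2)·3 + 4·3 + 5·3) = (-9, 0, 21)
w2 = Dw1 = (3·(-9) + (-4)·0 + (-2)·21; (-4)·(-9) + 0·0 + 4·21; (-2)·(-9) + 4·0 + 5·21) = (-69, 120, 123)
w3 = Dw2 = (-933, 768, 1233)
Dw3 = (-8337, 8664, 11103)
w3·Dw3 = (-933)·(-8337) + 768·8664 + 1233·11103 = 28122372; w3·w3 = (-933)·(-933) + 768·768 + 1233·1233 = 2980602
λ ≈ 28122372/2980602 = 9.4351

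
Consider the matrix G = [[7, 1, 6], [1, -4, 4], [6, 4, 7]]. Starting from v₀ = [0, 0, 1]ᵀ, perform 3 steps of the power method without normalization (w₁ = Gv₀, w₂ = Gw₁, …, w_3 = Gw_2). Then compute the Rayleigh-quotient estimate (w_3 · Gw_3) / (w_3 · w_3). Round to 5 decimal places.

13.70345

w1 = Gv₀ = (6, 4, 7)
w2 = Gw1 = (88, 18, 101)
w3 = Gw2 = (1240, 420, 1307)
Gw3 = (16942, 4788, 18269)
w3·Gw3 = 1240·16942 + 420·4788 + 1307·18269 = 46896623; w3·w3 = 1240·1240 + 420·420 + 1307·1307 = 3422249
λ ≈ 46896623/3422249 = 13.70345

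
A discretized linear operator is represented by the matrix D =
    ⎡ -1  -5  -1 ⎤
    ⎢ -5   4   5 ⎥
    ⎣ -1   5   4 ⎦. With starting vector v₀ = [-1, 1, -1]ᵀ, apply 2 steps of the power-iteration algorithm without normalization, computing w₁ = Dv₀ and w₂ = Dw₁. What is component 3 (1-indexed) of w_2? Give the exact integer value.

w1 = Dv₀ = ((-1)·(-1) + (-5)·1 + (-1)·(-1); (-5)·(-1) + 4·1 + 5·(-1); (-1)·(-1) + 5·1 + 4·(-1)) = (-3, 4, 2)
w2 = Dw1 = ((-1)·(-3) + (-5)·4 + (-1)·2; (-5)·(-3) + 4·4 + 5·2; (-1)·(-3) + 5·4 + 4·2) = (-19, 41, 31)
The requested component of w2 is 31.

31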